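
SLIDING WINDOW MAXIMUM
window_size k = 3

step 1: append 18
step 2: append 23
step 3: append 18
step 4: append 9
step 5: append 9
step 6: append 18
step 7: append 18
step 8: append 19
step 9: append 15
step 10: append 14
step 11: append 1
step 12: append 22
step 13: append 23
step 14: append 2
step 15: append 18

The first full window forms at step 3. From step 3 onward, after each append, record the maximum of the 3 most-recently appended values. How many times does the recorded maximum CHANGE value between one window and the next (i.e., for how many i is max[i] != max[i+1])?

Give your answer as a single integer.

step 1: append 18 -> window=[18] (not full yet)
step 2: append 23 -> window=[18, 23] (not full yet)
step 3: append 18 -> window=[18, 23, 18] -> max=23
step 4: append 9 -> window=[23, 18, 9] -> max=23
step 5: append 9 -> window=[18, 9, 9] -> max=18
step 6: append 18 -> window=[9, 9, 18] -> max=18
step 7: append 18 -> window=[9, 18, 18] -> max=18
step 8: append 19 -> window=[18, 18, 19] -> max=19
step 9: append 15 -> window=[18, 19, 15] -> max=19
step 10: append 14 -> window=[19, 15, 14] -> max=19
step 11: append 1 -> window=[15, 14, 1] -> max=15
step 12: append 22 -> window=[14, 1, 22] -> max=22
step 13: append 23 -> window=[1, 22, 23] -> max=23
step 14: append 2 -> window=[22, 23, 2] -> max=23
step 15: append 18 -> window=[23, 2, 18] -> max=23
Recorded maximums: 23 23 18 18 18 19 19 19 15 22 23 23 23
Changes between consecutive maximums: 5

Answer: 5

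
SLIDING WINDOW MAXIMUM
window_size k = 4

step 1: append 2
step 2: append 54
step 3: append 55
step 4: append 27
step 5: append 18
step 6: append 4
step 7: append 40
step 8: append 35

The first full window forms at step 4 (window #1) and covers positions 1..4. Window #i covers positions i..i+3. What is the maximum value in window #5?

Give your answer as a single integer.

step 1: append 2 -> window=[2] (not full yet)
step 2: append 54 -> window=[2, 54] (not full yet)
step 3: append 55 -> window=[2, 54, 55] (not full yet)
step 4: append 27 -> window=[2, 54, 55, 27] -> max=55
step 5: append 18 -> window=[54, 55, 27, 18] -> max=55
step 6: append 4 -> window=[55, 27, 18, 4] -> max=55
step 7: append 40 -> window=[27, 18, 4, 40] -> max=40
step 8: append 35 -> window=[18, 4, 40, 35] -> max=40
Window #5 max = 40

Answer: 40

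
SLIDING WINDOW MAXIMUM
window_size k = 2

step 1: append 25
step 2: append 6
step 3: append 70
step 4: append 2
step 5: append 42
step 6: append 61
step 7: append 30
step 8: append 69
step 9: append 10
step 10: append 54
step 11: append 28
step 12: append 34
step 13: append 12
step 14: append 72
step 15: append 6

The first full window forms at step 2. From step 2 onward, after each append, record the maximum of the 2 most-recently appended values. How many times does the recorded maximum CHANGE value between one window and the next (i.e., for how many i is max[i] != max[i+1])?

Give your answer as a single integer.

Answer: 7

Derivation:
step 1: append 25 -> window=[25] (not full yet)
step 2: append 6 -> window=[25, 6] -> max=25
step 3: append 70 -> window=[6, 70] -> max=70
step 4: append 2 -> window=[70, 2] -> max=70
step 5: append 42 -> window=[2, 42] -> max=42
step 6: append 61 -> window=[42, 61] -> max=61
step 7: append 30 -> window=[61, 30] -> max=61
step 8: append 69 -> window=[30, 69] -> max=69
step 9: append 10 -> window=[69, 10] -> max=69
step 10: append 54 -> window=[10, 54] -> max=54
step 11: append 28 -> window=[54, 28] -> max=54
step 12: append 34 -> window=[28, 34] -> max=34
step 13: append 12 -> window=[34, 12] -> max=34
step 14: append 72 -> window=[12, 72] -> max=72
step 15: append 6 -> window=[72, 6] -> max=72
Recorded maximums: 25 70 70 42 61 61 69 69 54 54 34 34 72 72
Changes between consecutive maximums: 7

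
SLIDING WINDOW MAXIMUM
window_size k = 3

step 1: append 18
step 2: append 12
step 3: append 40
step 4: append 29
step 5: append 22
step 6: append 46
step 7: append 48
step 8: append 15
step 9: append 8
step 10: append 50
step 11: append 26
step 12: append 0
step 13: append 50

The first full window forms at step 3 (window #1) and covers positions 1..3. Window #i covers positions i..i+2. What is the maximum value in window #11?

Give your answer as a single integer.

step 1: append 18 -> window=[18] (not full yet)
step 2: append 12 -> window=[18, 12] (not full yet)
step 3: append 40 -> window=[18, 12, 40] -> max=40
step 4: append 29 -> window=[12, 40, 29] -> max=40
step 5: append 22 -> window=[40, 29, 22] -> max=40
step 6: append 46 -> window=[29, 22, 46] -> max=46
step 7: append 48 -> window=[22, 46, 48] -> max=48
step 8: append 15 -> window=[46, 48, 15] -> max=48
step 9: append 8 -> window=[48, 15, 8] -> max=48
step 10: append 50 -> window=[15, 8, 50] -> max=50
step 11: append 26 -> window=[8, 50, 26] -> max=50
step 12: append 0 -> window=[50, 26, 0] -> max=50
step 13: append 50 -> window=[26, 0, 50] -> max=50
Window #11 max = 50

Answer: 50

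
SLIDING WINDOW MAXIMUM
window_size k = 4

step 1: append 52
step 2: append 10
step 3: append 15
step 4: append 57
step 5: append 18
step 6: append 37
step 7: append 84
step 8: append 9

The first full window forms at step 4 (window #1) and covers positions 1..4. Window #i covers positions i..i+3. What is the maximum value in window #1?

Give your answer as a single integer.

step 1: append 52 -> window=[52] (not full yet)
step 2: append 10 -> window=[52, 10] (not full yet)
step 3: append 15 -> window=[52, 10, 15] (not full yet)
step 4: append 57 -> window=[52, 10, 15, 57] -> max=57
Window #1 max = 57

Answer: 57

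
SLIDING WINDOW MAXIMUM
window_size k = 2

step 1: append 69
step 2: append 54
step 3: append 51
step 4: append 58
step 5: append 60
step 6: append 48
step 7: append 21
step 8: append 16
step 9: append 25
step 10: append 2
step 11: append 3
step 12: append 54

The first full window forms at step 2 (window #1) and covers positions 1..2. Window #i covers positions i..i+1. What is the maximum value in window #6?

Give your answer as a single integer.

Answer: 48

Derivation:
step 1: append 69 -> window=[69] (not full yet)
step 2: append 54 -> window=[69, 54] -> max=69
step 3: append 51 -> window=[54, 51] -> max=54
step 4: append 58 -> window=[51, 58] -> max=58
step 5: append 60 -> window=[58, 60] -> max=60
step 6: append 48 -> window=[60, 48] -> max=60
step 7: append 21 -> window=[48, 21] -> max=48
Window #6 max = 48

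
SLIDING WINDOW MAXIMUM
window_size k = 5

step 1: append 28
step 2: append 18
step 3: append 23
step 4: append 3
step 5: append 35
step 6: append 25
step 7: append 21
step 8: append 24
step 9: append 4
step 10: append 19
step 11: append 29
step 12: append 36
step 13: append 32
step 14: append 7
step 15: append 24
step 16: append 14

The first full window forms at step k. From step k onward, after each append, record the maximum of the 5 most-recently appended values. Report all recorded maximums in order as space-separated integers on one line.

step 1: append 28 -> window=[28] (not full yet)
step 2: append 18 -> window=[28, 18] (not full yet)
step 3: append 23 -> window=[28, 18, 23] (not full yet)
step 4: append 3 -> window=[28, 18, 23, 3] (not full yet)
step 5: append 35 -> window=[28, 18, 23, 3, 35] -> max=35
step 6: append 25 -> window=[18, 23, 3, 35, 25] -> max=35
step 7: append 21 -> window=[23, 3, 35, 25, 21] -> max=35
step 8: append 24 -> window=[3, 35, 25, 21, 24] -> max=35
step 9: append 4 -> window=[35, 25, 21, 24, 4] -> max=35
step 10: append 19 -> window=[25, 21, 24, 4, 19] -> max=25
step 11: append 29 -> window=[21, 24, 4, 19, 29] -> max=29
step 12: append 36 -> window=[24, 4, 19, 29, 36] -> max=36
step 13: append 32 -> window=[4, 19, 29, 36, 32] -> max=36
step 14: append 7 -> window=[19, 29, 36, 32, 7] -> max=36
step 15: append 24 -> window=[29, 36, 32, 7, 24] -> max=36
step 16: append 14 -> window=[36, 32, 7, 24, 14] -> max=36

Answer: 35 35 35 35 35 25 29 36 36 36 36 36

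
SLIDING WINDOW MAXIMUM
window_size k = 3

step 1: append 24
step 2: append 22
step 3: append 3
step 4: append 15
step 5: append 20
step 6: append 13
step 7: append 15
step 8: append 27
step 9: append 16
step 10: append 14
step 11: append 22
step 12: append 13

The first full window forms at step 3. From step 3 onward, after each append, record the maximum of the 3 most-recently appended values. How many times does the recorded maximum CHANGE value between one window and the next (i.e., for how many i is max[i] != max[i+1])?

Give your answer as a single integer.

step 1: append 24 -> window=[24] (not full yet)
step 2: append 22 -> window=[24, 22] (not full yet)
step 3: append 3 -> window=[24, 22, 3] -> max=24
step 4: append 15 -> window=[22, 3, 15] -> max=22
step 5: append 20 -> window=[3, 15, 20] -> max=20
step 6: append 13 -> window=[15, 20, 13] -> max=20
step 7: append 15 -> window=[20, 13, 15] -> max=20
step 8: append 27 -> window=[13, 15, 27] -> max=27
step 9: append 16 -> window=[15, 27, 16] -> max=27
step 10: append 14 -> window=[27, 16, 14] -> max=27
step 11: append 22 -> window=[16, 14, 22] -> max=22
step 12: append 13 -> window=[14, 22, 13] -> max=22
Recorded maximums: 24 22 20 20 20 27 27 27 22 22
Changes between consecutive maximums: 4

Answer: 4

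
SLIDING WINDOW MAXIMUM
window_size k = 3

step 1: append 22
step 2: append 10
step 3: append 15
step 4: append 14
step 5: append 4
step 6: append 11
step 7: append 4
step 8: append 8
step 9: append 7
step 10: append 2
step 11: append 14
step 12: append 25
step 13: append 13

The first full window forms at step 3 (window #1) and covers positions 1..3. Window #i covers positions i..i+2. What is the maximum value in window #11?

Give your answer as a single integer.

Answer: 25

Derivation:
step 1: append 22 -> window=[22] (not full yet)
step 2: append 10 -> window=[22, 10] (not full yet)
step 3: append 15 -> window=[22, 10, 15] -> max=22
step 4: append 14 -> window=[10, 15, 14] -> max=15
step 5: append 4 -> window=[15, 14, 4] -> max=15
step 6: append 11 -> window=[14, 4, 11] -> max=14
step 7: append 4 -> window=[4, 11, 4] -> max=11
step 8: append 8 -> window=[11, 4, 8] -> max=11
step 9: append 7 -> window=[4, 8, 7] -> max=8
step 10: append 2 -> window=[8, 7, 2] -> max=8
step 11: append 14 -> window=[7, 2, 14] -> max=14
step 12: append 25 -> window=[2, 14, 25] -> max=25
step 13: append 13 -> window=[14, 25, 13] -> max=25
Window #11 max = 25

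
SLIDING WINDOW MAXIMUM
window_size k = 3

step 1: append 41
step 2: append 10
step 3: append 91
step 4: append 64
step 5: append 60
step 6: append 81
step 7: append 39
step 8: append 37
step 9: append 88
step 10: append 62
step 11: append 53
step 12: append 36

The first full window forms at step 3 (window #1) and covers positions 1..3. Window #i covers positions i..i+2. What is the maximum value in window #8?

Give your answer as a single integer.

step 1: append 41 -> window=[41] (not full yet)
step 2: append 10 -> window=[41, 10] (not full yet)
step 3: append 91 -> window=[41, 10, 91] -> max=91
step 4: append 64 -> window=[10, 91, 64] -> max=91
step 5: append 60 -> window=[91, 64, 60] -> max=91
step 6: append 81 -> window=[64, 60, 81] -> max=81
step 7: append 39 -> window=[60, 81, 39] -> max=81
step 8: append 37 -> window=[81, 39, 37] -> max=81
step 9: append 88 -> window=[39, 37, 88] -> max=88
step 10: append 62 -> window=[37, 88, 62] -> max=88
Window #8 max = 88

Answer: 88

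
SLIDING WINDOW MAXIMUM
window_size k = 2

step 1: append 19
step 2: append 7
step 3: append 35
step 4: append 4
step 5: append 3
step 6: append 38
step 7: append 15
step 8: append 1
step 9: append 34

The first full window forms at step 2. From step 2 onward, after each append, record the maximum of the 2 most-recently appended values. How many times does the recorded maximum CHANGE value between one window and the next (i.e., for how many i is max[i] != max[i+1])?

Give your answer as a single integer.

step 1: append 19 -> window=[19] (not full yet)
step 2: append 7 -> window=[19, 7] -> max=19
step 3: append 35 -> window=[7, 35] -> max=35
step 4: append 4 -> window=[35, 4] -> max=35
step 5: append 3 -> window=[4, 3] -> max=4
step 6: append 38 -> window=[3, 38] -> max=38
step 7: append 15 -> window=[38, 15] -> max=38
step 8: append 1 -> window=[15, 1] -> max=15
step 9: append 34 -> window=[1, 34] -> max=34
Recorded maximums: 19 35 35 4 38 38 15 34
Changes between consecutive maximums: 5

Answer: 5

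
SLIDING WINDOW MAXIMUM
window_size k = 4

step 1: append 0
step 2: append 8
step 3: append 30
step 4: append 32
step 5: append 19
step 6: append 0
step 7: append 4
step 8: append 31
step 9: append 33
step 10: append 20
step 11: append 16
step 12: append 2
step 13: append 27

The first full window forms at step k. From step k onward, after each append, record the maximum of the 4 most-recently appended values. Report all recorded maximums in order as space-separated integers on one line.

Answer: 32 32 32 32 31 33 33 33 33 27

Derivation:
step 1: append 0 -> window=[0] (not full yet)
step 2: append 8 -> window=[0, 8] (not full yet)
step 3: append 30 -> window=[0, 8, 30] (not full yet)
step 4: append 32 -> window=[0, 8, 30, 32] -> max=32
step 5: append 19 -> window=[8, 30, 32, 19] -> max=32
step 6: append 0 -> window=[30, 32, 19, 0] -> max=32
step 7: append 4 -> window=[32, 19, 0, 4] -> max=32
step 8: append 31 -> window=[19, 0, 4, 31] -> max=31
step 9: append 33 -> window=[0, 4, 31, 33] -> max=33
step 10: append 20 -> window=[4, 31, 33, 20] -> max=33
step 11: append 16 -> window=[31, 33, 20, 16] -> max=33
step 12: append 2 -> window=[33, 20, 16, 2] -> max=33
step 13: append 27 -> window=[20, 16, 2, 27] -> max=27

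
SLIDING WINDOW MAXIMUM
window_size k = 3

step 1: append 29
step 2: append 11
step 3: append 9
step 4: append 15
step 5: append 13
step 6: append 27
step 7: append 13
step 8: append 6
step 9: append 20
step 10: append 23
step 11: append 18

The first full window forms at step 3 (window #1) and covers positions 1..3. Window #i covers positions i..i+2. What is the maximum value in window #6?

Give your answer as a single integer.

Answer: 27

Derivation:
step 1: append 29 -> window=[29] (not full yet)
step 2: append 11 -> window=[29, 11] (not full yet)
step 3: append 9 -> window=[29, 11, 9] -> max=29
step 4: append 15 -> window=[11, 9, 15] -> max=15
step 5: append 13 -> window=[9, 15, 13] -> max=15
step 6: append 27 -> window=[15, 13, 27] -> max=27
step 7: append 13 -> window=[13, 27, 13] -> max=27
step 8: append 6 -> window=[27, 13, 6] -> max=27
Window #6 max = 27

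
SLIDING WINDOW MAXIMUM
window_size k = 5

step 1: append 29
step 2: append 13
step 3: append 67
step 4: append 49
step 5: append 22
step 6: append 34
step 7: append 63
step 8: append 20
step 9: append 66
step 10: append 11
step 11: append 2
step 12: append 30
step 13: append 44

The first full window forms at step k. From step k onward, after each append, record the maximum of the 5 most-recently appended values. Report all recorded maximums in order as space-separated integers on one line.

Answer: 67 67 67 63 66 66 66 66 66

Derivation:
step 1: append 29 -> window=[29] (not full yet)
step 2: append 13 -> window=[29, 13] (not full yet)
step 3: append 67 -> window=[29, 13, 67] (not full yet)
step 4: append 49 -> window=[29, 13, 67, 49] (not full yet)
step 5: append 22 -> window=[29, 13, 67, 49, 22] -> max=67
step 6: append 34 -> window=[13, 67, 49, 22, 34] -> max=67
step 7: append 63 -> window=[67, 49, 22, 34, 63] -> max=67
step 8: append 20 -> window=[49, 22, 34, 63, 20] -> max=63
step 9: append 66 -> window=[22, 34, 63, 20, 66] -> max=66
step 10: append 11 -> window=[34, 63, 20, 66, 11] -> max=66
step 11: append 2 -> window=[63, 20, 66, 11, 2] -> max=66
step 12: append 30 -> window=[20, 66, 11, 2, 30] -> max=66
step 13: append 44 -> window=[66, 11, 2, 30, 44] -> max=66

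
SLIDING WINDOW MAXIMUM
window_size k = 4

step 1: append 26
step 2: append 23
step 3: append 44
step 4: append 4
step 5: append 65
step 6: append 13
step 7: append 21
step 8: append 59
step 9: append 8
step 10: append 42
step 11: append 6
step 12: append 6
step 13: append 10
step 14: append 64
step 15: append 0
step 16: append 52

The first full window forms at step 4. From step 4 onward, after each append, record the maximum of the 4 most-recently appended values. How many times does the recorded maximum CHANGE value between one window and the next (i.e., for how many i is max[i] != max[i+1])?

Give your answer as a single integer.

Answer: 4

Derivation:
step 1: append 26 -> window=[26] (not full yet)
step 2: append 23 -> window=[26, 23] (not full yet)
step 3: append 44 -> window=[26, 23, 44] (not full yet)
step 4: append 4 -> window=[26, 23, 44, 4] -> max=44
step 5: append 65 -> window=[23, 44, 4, 65] -> max=65
step 6: append 13 -> window=[44, 4, 65, 13] -> max=65
step 7: append 21 -> window=[4, 65, 13, 21] -> max=65
step 8: append 59 -> window=[65, 13, 21, 59] -> max=65
step 9: append 8 -> window=[13, 21, 59, 8] -> max=59
step 10: append 42 -> window=[21, 59, 8, 42] -> max=59
step 11: append 6 -> window=[59, 8, 42, 6] -> max=59
step 12: append 6 -> window=[8, 42, 6, 6] -> max=42
step 13: append 10 -> window=[42, 6, 6, 10] -> max=42
step 14: append 64 -> window=[6, 6, 10, 64] -> max=64
step 15: append 0 -> window=[6, 10, 64, 0] -> max=64
step 16: append 52 -> window=[10, 64, 0, 52] -> max=64
Recorded maximums: 44 65 65 65 65 59 59 59 42 42 64 64 64
Changes between consecutive maximums: 4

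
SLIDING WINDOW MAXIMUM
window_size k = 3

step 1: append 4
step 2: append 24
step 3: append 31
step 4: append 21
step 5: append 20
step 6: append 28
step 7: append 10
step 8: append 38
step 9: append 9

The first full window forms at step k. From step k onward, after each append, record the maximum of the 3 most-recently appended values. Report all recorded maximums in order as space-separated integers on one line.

step 1: append 4 -> window=[4] (not full yet)
step 2: append 24 -> window=[4, 24] (not full yet)
step 3: append 31 -> window=[4, 24, 31] -> max=31
step 4: append 21 -> window=[24, 31, 21] -> max=31
step 5: append 20 -> window=[31, 21, 20] -> max=31
step 6: append 28 -> window=[21, 20, 28] -> max=28
step 7: append 10 -> window=[20, 28, 10] -> max=28
step 8: append 38 -> window=[28, 10, 38] -> max=38
step 9: append 9 -> window=[10, 38, 9] -> max=38

Answer: 31 31 31 28 28 38 38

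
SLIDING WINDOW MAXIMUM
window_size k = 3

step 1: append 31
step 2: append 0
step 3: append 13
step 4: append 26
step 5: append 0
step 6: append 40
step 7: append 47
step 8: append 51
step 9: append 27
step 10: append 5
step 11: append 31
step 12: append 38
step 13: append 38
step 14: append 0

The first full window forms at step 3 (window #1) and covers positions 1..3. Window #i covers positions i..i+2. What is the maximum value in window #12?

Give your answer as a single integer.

step 1: append 31 -> window=[31] (not full yet)
step 2: append 0 -> window=[31, 0] (not full yet)
step 3: append 13 -> window=[31, 0, 13] -> max=31
step 4: append 26 -> window=[0, 13, 26] -> max=26
step 5: append 0 -> window=[13, 26, 0] -> max=26
step 6: append 40 -> window=[26, 0, 40] -> max=40
step 7: append 47 -> window=[0, 40, 47] -> max=47
step 8: append 51 -> window=[40, 47, 51] -> max=51
step 9: append 27 -> window=[47, 51, 27] -> max=51
step 10: append 5 -> window=[51, 27, 5] -> max=51
step 11: append 31 -> window=[27, 5, 31] -> max=31
step 12: append 38 -> window=[5, 31, 38] -> max=38
step 13: append 38 -> window=[31, 38, 38] -> max=38
step 14: append 0 -> window=[38, 38, 0] -> max=38
Window #12 max = 38

Answer: 38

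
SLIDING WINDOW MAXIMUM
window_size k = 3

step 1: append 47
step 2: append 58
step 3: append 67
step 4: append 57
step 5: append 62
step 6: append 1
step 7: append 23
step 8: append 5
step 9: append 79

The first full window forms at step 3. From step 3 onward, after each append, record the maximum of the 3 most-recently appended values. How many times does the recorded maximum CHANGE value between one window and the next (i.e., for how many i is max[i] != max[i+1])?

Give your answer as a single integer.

step 1: append 47 -> window=[47] (not full yet)
step 2: append 58 -> window=[47, 58] (not full yet)
step 3: append 67 -> window=[47, 58, 67] -> max=67
step 4: append 57 -> window=[58, 67, 57] -> max=67
step 5: append 62 -> window=[67, 57, 62] -> max=67
step 6: append 1 -> window=[57, 62, 1] -> max=62
step 7: append 23 -> window=[62, 1, 23] -> max=62
step 8: append 5 -> window=[1, 23, 5] -> max=23
step 9: append 79 -> window=[23, 5, 79] -> max=79
Recorded maximums: 67 67 67 62 62 23 79
Changes between consecutive maximums: 3

Answer: 3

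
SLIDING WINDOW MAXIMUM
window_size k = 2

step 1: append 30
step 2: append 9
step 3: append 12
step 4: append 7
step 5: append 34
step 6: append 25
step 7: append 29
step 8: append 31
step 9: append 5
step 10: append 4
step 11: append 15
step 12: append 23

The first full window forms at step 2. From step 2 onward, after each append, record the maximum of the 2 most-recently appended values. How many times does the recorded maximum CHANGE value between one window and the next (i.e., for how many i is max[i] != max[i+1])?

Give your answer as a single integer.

Answer: 7

Derivation:
step 1: append 30 -> window=[30] (not full yet)
step 2: append 9 -> window=[30, 9] -> max=30
step 3: append 12 -> window=[9, 12] -> max=12
step 4: append 7 -> window=[12, 7] -> max=12
step 5: append 34 -> window=[7, 34] -> max=34
step 6: append 25 -> window=[34, 25] -> max=34
step 7: append 29 -> window=[25, 29] -> max=29
step 8: append 31 -> window=[29, 31] -> max=31
step 9: append 5 -> window=[31, 5] -> max=31
step 10: append 4 -> window=[5, 4] -> max=5
step 11: append 15 -> window=[4, 15] -> max=15
step 12: append 23 -> window=[15, 23] -> max=23
Recorded maximums: 30 12 12 34 34 29 31 31 5 15 23
Changes between consecutive maximums: 7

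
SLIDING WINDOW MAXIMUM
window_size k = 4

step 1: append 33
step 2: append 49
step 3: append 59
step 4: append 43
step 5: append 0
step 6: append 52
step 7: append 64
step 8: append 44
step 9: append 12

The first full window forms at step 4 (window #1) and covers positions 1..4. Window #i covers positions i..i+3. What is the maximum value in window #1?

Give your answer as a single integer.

Answer: 59

Derivation:
step 1: append 33 -> window=[33] (not full yet)
step 2: append 49 -> window=[33, 49] (not full yet)
step 3: append 59 -> window=[33, 49, 59] (not full yet)
step 4: append 43 -> window=[33, 49, 59, 43] -> max=59
Window #1 max = 59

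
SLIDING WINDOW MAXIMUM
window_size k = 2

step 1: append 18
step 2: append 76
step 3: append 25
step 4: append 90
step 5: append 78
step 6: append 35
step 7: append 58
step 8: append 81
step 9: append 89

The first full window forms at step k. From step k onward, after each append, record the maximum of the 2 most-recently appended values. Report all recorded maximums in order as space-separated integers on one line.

Answer: 76 76 90 90 78 58 81 89

Derivation:
step 1: append 18 -> window=[18] (not full yet)
step 2: append 76 -> window=[18, 76] -> max=76
step 3: append 25 -> window=[76, 25] -> max=76
step 4: append 90 -> window=[25, 90] -> max=90
step 5: append 78 -> window=[90, 78] -> max=90
step 6: append 35 -> window=[78, 35] -> max=78
step 7: append 58 -> window=[35, 58] -> max=58
step 8: append 81 -> window=[58, 81] -> max=81
step 9: append 89 -> window=[81, 89] -> max=89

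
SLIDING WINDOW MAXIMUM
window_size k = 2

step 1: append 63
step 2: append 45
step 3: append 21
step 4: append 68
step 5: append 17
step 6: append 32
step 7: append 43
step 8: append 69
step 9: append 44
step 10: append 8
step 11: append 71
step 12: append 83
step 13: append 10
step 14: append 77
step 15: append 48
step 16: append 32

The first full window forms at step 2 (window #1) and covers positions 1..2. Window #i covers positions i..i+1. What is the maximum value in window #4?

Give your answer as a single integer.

Answer: 68

Derivation:
step 1: append 63 -> window=[63] (not full yet)
step 2: append 45 -> window=[63, 45] -> max=63
step 3: append 21 -> window=[45, 21] -> max=45
step 4: append 68 -> window=[21, 68] -> max=68
step 5: append 17 -> window=[68, 17] -> max=68
Window #4 max = 68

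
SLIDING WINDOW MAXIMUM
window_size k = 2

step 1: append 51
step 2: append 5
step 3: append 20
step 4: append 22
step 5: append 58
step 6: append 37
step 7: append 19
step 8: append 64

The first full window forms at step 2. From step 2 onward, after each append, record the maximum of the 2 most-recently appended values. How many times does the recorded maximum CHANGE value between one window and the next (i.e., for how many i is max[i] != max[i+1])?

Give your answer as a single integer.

step 1: append 51 -> window=[51] (not full yet)
step 2: append 5 -> window=[51, 5] -> max=51
step 3: append 20 -> window=[5, 20] -> max=20
step 4: append 22 -> window=[20, 22] -> max=22
step 5: append 58 -> window=[22, 58] -> max=58
step 6: append 37 -> window=[58, 37] -> max=58
step 7: append 19 -> window=[37, 19] -> max=37
step 8: append 64 -> window=[19, 64] -> max=64
Recorded maximums: 51 20 22 58 58 37 64
Changes between consecutive maximums: 5

Answer: 5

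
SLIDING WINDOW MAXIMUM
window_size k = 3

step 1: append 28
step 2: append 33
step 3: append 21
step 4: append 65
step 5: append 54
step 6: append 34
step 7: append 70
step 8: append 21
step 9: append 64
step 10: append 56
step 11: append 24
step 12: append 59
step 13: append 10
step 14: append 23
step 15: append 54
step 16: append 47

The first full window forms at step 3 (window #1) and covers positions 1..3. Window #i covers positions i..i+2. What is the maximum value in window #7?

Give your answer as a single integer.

Answer: 70

Derivation:
step 1: append 28 -> window=[28] (not full yet)
step 2: append 33 -> window=[28, 33] (not full yet)
step 3: append 21 -> window=[28, 33, 21] -> max=33
step 4: append 65 -> window=[33, 21, 65] -> max=65
step 5: append 54 -> window=[21, 65, 54] -> max=65
step 6: append 34 -> window=[65, 54, 34] -> max=65
step 7: append 70 -> window=[54, 34, 70] -> max=70
step 8: append 21 -> window=[34, 70, 21] -> max=70
step 9: append 64 -> window=[70, 21, 64] -> max=70
Window #7 max = 70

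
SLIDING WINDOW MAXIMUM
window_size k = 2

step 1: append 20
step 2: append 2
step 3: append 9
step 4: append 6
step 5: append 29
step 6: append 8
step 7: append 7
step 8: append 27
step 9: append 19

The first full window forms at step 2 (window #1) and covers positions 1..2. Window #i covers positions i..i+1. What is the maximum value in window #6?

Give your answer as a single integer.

Answer: 8

Derivation:
step 1: append 20 -> window=[20] (not full yet)
step 2: append 2 -> window=[20, 2] -> max=20
step 3: append 9 -> window=[2, 9] -> max=9
step 4: append 6 -> window=[9, 6] -> max=9
step 5: append 29 -> window=[6, 29] -> max=29
step 6: append 8 -> window=[29, 8] -> max=29
step 7: append 7 -> window=[8, 7] -> max=8
Window #6 max = 8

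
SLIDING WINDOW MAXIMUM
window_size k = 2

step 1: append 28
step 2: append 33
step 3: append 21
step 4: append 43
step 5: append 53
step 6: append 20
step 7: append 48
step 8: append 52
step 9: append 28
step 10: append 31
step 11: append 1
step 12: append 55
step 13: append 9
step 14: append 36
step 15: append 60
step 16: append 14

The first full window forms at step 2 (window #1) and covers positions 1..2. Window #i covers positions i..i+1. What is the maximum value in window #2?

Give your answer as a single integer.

Answer: 33

Derivation:
step 1: append 28 -> window=[28] (not full yet)
step 2: append 33 -> window=[28, 33] -> max=33
step 3: append 21 -> window=[33, 21] -> max=33
Window #2 max = 33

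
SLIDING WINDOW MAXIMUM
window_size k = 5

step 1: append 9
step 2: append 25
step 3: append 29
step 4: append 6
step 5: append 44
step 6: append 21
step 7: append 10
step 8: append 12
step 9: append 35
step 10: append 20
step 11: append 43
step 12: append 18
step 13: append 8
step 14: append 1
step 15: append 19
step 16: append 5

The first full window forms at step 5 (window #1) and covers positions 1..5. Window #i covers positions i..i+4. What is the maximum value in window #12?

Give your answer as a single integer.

Answer: 19

Derivation:
step 1: append 9 -> window=[9] (not full yet)
step 2: append 25 -> window=[9, 25] (not full yet)
step 3: append 29 -> window=[9, 25, 29] (not full yet)
step 4: append 6 -> window=[9, 25, 29, 6] (not full yet)
step 5: append 44 -> window=[9, 25, 29, 6, 44] -> max=44
step 6: append 21 -> window=[25, 29, 6, 44, 21] -> max=44
step 7: append 10 -> window=[29, 6, 44, 21, 10] -> max=44
step 8: append 12 -> window=[6, 44, 21, 10, 12] -> max=44
step 9: append 35 -> window=[44, 21, 10, 12, 35] -> max=44
step 10: append 20 -> window=[21, 10, 12, 35, 20] -> max=35
step 11: append 43 -> window=[10, 12, 35, 20, 43] -> max=43
step 12: append 18 -> window=[12, 35, 20, 43, 18] -> max=43
step 13: append 8 -> window=[35, 20, 43, 18, 8] -> max=43
step 14: append 1 -> window=[20, 43, 18, 8, 1] -> max=43
step 15: append 19 -> window=[43, 18, 8, 1, 19] -> max=43
step 16: append 5 -> window=[18, 8, 1, 19, 5] -> max=19
Window #12 max = 19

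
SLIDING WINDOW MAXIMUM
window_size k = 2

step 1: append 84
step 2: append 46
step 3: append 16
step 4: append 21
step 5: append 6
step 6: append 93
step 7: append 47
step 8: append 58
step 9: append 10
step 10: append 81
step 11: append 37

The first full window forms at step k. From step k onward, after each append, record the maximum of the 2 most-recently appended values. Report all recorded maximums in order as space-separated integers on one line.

step 1: append 84 -> window=[84] (not full yet)
step 2: append 46 -> window=[84, 46] -> max=84
step 3: append 16 -> window=[46, 16] -> max=46
step 4: append 21 -> window=[16, 21] -> max=21
step 5: append 6 -> window=[21, 6] -> max=21
step 6: append 93 -> window=[6, 93] -> max=93
step 7: append 47 -> window=[93, 47] -> max=93
step 8: append 58 -> window=[47, 58] -> max=58
step 9: append 10 -> window=[58, 10] -> max=58
step 10: append 81 -> window=[10, 81] -> max=81
step 11: append 37 -> window=[81, 37] -> max=81

Answer: 84 46 21 21 93 93 58 58 81 81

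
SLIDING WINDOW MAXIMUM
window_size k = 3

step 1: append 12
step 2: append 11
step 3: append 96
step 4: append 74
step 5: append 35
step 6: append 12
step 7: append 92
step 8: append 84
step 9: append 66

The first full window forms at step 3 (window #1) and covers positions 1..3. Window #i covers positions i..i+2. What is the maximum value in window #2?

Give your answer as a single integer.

step 1: append 12 -> window=[12] (not full yet)
step 2: append 11 -> window=[12, 11] (not full yet)
step 3: append 96 -> window=[12, 11, 96] -> max=96
step 4: append 74 -> window=[11, 96, 74] -> max=96
Window #2 max = 96

Answer: 96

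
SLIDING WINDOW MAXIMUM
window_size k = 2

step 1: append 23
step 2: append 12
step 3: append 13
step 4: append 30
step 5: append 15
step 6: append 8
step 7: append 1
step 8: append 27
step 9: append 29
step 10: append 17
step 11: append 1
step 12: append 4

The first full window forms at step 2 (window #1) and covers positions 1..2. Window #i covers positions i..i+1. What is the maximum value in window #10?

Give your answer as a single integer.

step 1: append 23 -> window=[23] (not full yet)
step 2: append 12 -> window=[23, 12] -> max=23
step 3: append 13 -> window=[12, 13] -> max=13
step 4: append 30 -> window=[13, 30] -> max=30
step 5: append 15 -> window=[30, 15] -> max=30
step 6: append 8 -> window=[15, 8] -> max=15
step 7: append 1 -> window=[8, 1] -> max=8
step 8: append 27 -> window=[1, 27] -> max=27
step 9: append 29 -> window=[27, 29] -> max=29
step 10: append 17 -> window=[29, 17] -> max=29
step 11: append 1 -> window=[17, 1] -> max=17
Window #10 max = 17

Answer: 17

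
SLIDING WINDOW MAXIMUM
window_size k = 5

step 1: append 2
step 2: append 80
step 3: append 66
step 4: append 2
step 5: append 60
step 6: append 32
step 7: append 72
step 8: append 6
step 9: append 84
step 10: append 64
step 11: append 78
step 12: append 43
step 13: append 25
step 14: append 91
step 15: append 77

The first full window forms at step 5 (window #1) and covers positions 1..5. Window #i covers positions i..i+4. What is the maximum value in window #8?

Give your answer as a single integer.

Answer: 84

Derivation:
step 1: append 2 -> window=[2] (not full yet)
step 2: append 80 -> window=[2, 80] (not full yet)
step 3: append 66 -> window=[2, 80, 66] (not full yet)
step 4: append 2 -> window=[2, 80, 66, 2] (not full yet)
step 5: append 60 -> window=[2, 80, 66, 2, 60] -> max=80
step 6: append 32 -> window=[80, 66, 2, 60, 32] -> max=80
step 7: append 72 -> window=[66, 2, 60, 32, 72] -> max=72
step 8: append 6 -> window=[2, 60, 32, 72, 6] -> max=72
step 9: append 84 -> window=[60, 32, 72, 6, 84] -> max=84
step 10: append 64 -> window=[32, 72, 6, 84, 64] -> max=84
step 11: append 78 -> window=[72, 6, 84, 64, 78] -> max=84
step 12: append 43 -> window=[6, 84, 64, 78, 43] -> max=84
Window #8 max = 84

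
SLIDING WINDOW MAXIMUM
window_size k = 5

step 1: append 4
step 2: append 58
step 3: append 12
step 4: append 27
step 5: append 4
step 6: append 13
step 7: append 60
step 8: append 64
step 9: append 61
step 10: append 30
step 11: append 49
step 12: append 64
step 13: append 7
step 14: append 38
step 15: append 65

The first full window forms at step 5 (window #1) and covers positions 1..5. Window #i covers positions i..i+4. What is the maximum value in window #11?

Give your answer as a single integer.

step 1: append 4 -> window=[4] (not full yet)
step 2: append 58 -> window=[4, 58] (not full yet)
step 3: append 12 -> window=[4, 58, 12] (not full yet)
step 4: append 27 -> window=[4, 58, 12, 27] (not full yet)
step 5: append 4 -> window=[4, 58, 12, 27, 4] -> max=58
step 6: append 13 -> window=[58, 12, 27, 4, 13] -> max=58
step 7: append 60 -> window=[12, 27, 4, 13, 60] -> max=60
step 8: append 64 -> window=[27, 4, 13, 60, 64] -> max=64
step 9: append 61 -> window=[4, 13, 60, 64, 61] -> max=64
step 10: append 30 -> window=[13, 60, 64, 61, 30] -> max=64
step 11: append 49 -> window=[60, 64, 61, 30, 49] -> max=64
step 12: append 64 -> window=[64, 61, 30, 49, 64] -> max=64
step 13: append 7 -> window=[61, 30, 49, 64, 7] -> max=64
step 14: append 38 -> window=[30, 49, 64, 7, 38] -> max=64
step 15: append 65 -> window=[49, 64, 7, 38, 65] -> max=65
Window #11 max = 65

Answer: 65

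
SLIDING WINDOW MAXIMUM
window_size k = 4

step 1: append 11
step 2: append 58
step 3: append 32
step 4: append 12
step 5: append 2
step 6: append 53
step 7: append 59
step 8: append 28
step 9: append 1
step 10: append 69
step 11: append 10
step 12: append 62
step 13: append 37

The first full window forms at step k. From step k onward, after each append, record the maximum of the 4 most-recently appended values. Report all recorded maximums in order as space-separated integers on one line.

Answer: 58 58 53 59 59 59 69 69 69 69

Derivation:
step 1: append 11 -> window=[11] (not full yet)
step 2: append 58 -> window=[11, 58] (not full yet)
step 3: append 32 -> window=[11, 58, 32] (not full yet)
step 4: append 12 -> window=[11, 58, 32, 12] -> max=58
step 5: append 2 -> window=[58, 32, 12, 2] -> max=58
step 6: append 53 -> window=[32, 12, 2, 53] -> max=53
step 7: append 59 -> window=[12, 2, 53, 59] -> max=59
step 8: append 28 -> window=[2, 53, 59, 28] -> max=59
step 9: append 1 -> window=[53, 59, 28, 1] -> max=59
step 10: append 69 -> window=[59, 28, 1, 69] -> max=69
step 11: append 10 -> window=[28, 1, 69, 10] -> max=69
step 12: append 62 -> window=[1, 69, 10, 62] -> max=69
step 13: append 37 -> window=[69, 10, 62, 37] -> max=69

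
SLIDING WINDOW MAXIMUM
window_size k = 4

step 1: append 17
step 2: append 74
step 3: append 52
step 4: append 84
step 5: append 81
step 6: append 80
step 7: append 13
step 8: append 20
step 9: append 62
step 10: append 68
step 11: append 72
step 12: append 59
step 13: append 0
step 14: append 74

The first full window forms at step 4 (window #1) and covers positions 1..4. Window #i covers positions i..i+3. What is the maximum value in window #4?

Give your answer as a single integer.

Answer: 84

Derivation:
step 1: append 17 -> window=[17] (not full yet)
step 2: append 74 -> window=[17, 74] (not full yet)
step 3: append 52 -> window=[17, 74, 52] (not full yet)
step 4: append 84 -> window=[17, 74, 52, 84] -> max=84
step 5: append 81 -> window=[74, 52, 84, 81] -> max=84
step 6: append 80 -> window=[52, 84, 81, 80] -> max=84
step 7: append 13 -> window=[84, 81, 80, 13] -> max=84
Window #4 max = 84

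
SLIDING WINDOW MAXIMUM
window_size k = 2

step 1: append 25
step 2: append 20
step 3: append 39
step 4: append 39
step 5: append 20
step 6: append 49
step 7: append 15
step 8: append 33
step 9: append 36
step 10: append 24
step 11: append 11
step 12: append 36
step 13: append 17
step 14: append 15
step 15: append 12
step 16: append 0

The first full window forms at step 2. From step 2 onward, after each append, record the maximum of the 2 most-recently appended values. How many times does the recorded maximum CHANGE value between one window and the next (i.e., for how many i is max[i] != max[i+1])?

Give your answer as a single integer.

Answer: 9

Derivation:
step 1: append 25 -> window=[25] (not full yet)
step 2: append 20 -> window=[25, 20] -> max=25
step 3: append 39 -> window=[20, 39] -> max=39
step 4: append 39 -> window=[39, 39] -> max=39
step 5: append 20 -> window=[39, 20] -> max=39
step 6: append 49 -> window=[20, 49] -> max=49
step 7: append 15 -> window=[49, 15] -> max=49
step 8: append 33 -> window=[15, 33] -> max=33
step 9: append 36 -> window=[33, 36] -> max=36
step 10: append 24 -> window=[36, 24] -> max=36
step 11: append 11 -> window=[24, 11] -> max=24
step 12: append 36 -> window=[11, 36] -> max=36
step 13: append 17 -> window=[36, 17] -> max=36
step 14: append 15 -> window=[17, 15] -> max=17
step 15: append 12 -> window=[15, 12] -> max=15
step 16: append 0 -> window=[12, 0] -> max=12
Recorded maximums: 25 39 39 39 49 49 33 36 36 24 36 36 17 15 12
Changes between consecutive maximums: 9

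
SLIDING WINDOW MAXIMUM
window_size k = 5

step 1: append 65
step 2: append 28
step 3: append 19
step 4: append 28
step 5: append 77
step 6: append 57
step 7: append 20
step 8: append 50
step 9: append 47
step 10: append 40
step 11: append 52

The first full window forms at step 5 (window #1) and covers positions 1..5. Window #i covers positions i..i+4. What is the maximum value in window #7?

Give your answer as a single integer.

Answer: 52

Derivation:
step 1: append 65 -> window=[65] (not full yet)
step 2: append 28 -> window=[65, 28] (not full yet)
step 3: append 19 -> window=[65, 28, 19] (not full yet)
step 4: append 28 -> window=[65, 28, 19, 28] (not full yet)
step 5: append 77 -> window=[65, 28, 19, 28, 77] -> max=77
step 6: append 57 -> window=[28, 19, 28, 77, 57] -> max=77
step 7: append 20 -> window=[19, 28, 77, 57, 20] -> max=77
step 8: append 50 -> window=[28, 77, 57, 20, 50] -> max=77
step 9: append 47 -> window=[77, 57, 20, 50, 47] -> max=77
step 10: append 40 -> window=[57, 20, 50, 47, 40] -> max=57
step 11: append 52 -> window=[20, 50, 47, 40, 52] -> max=52
Window #7 max = 52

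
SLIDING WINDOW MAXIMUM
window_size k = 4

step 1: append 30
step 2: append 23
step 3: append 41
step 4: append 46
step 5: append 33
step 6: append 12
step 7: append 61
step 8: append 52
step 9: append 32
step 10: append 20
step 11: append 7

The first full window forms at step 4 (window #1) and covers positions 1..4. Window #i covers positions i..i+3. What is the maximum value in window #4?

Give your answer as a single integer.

step 1: append 30 -> window=[30] (not full yet)
step 2: append 23 -> window=[30, 23] (not full yet)
step 3: append 41 -> window=[30, 23, 41] (not full yet)
step 4: append 46 -> window=[30, 23, 41, 46] -> max=46
step 5: append 33 -> window=[23, 41, 46, 33] -> max=46
step 6: append 12 -> window=[41, 46, 33, 12] -> max=46
step 7: append 61 -> window=[46, 33, 12, 61] -> max=61
Window #4 max = 61

Answer: 61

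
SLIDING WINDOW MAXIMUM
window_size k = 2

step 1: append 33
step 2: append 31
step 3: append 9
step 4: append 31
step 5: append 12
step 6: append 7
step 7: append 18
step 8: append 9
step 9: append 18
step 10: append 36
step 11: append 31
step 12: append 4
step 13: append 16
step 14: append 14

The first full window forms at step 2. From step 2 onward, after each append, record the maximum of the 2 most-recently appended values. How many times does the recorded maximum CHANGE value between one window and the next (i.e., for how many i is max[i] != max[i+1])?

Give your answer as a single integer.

step 1: append 33 -> window=[33] (not full yet)
step 2: append 31 -> window=[33, 31] -> max=33
step 3: append 9 -> window=[31, 9] -> max=31
step 4: append 31 -> window=[9, 31] -> max=31
step 5: append 12 -> window=[31, 12] -> max=31
step 6: append 7 -> window=[12, 7] -> max=12
step 7: append 18 -> window=[7, 18] -> max=18
step 8: append 9 -> window=[18, 9] -> max=18
step 9: append 18 -> window=[9, 18] -> max=18
step 10: append 36 -> window=[18, 36] -> max=36
step 11: append 31 -> window=[36, 31] -> max=36
step 12: append 4 -> window=[31, 4] -> max=31
step 13: append 16 -> window=[4, 16] -> max=16
step 14: append 14 -> window=[16, 14] -> max=16
Recorded maximums: 33 31 31 31 12 18 18 18 36 36 31 16 16
Changes between consecutive maximums: 6

Answer: 6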